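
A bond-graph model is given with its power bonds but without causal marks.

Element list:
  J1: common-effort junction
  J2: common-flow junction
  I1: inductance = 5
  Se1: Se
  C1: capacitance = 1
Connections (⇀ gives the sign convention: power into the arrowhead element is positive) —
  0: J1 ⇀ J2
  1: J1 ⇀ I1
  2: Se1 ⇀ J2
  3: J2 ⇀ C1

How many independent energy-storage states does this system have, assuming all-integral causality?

#2 →J2  (source Se1 imposes e)
#1 →I1  (prefer integral on I1)
#0 →J1  (closing 0-jn rule on J1)
#3 →J2  (J2: bond 0 brought flow, rest push out)

2  (C1, I1 all integral)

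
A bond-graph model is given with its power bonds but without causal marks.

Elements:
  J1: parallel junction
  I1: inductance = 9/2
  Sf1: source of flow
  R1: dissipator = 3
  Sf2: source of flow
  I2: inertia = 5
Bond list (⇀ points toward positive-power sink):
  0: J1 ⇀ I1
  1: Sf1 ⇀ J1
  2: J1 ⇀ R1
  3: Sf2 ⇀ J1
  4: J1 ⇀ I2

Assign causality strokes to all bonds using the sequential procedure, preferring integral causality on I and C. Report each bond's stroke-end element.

β0 →I1
β1 →Sf1
β2 →J1
β3 →Sf2
β4 →I2

b1 stroke→Sf1  (Sf1 (Sf) sets flow on bond)
b3 stroke→Sf2  (source Sf2 imposes f)
b0 stroke→I1  (I1: I, integral causality)
b4 stroke→I2  (I2 integral (f out))
b2 stroke→J1  (closing 0-jn rule on J1)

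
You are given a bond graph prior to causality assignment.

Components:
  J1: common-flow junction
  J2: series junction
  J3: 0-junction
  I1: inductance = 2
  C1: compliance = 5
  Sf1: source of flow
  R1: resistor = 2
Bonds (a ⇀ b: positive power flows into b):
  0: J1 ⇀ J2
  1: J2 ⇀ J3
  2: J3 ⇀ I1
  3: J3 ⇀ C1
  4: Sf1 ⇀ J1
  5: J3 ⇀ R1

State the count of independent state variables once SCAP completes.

2  (C1, I1 all integral)

b4 →Sf1  (Sf1: flow source, stroke at near end)
b0 →J1  (1-jn J1 has f-setter on 4)
b1 →J2  (common-f at J2 fixed by 0)
b2 →I1  (I1 integral (f out))
b3 →J3  (C1: C, integral causality)
b5 →R1  (J3 effort already set via bond 3)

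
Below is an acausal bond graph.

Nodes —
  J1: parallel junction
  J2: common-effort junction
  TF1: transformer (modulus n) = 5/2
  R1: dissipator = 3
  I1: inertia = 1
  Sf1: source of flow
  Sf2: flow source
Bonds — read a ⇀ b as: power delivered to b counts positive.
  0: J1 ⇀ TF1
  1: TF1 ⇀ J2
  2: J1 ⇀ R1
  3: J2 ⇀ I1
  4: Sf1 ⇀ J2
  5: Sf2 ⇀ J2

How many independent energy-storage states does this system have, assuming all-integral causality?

1  (I1 all integral)

#4 →Sf1  (Sf1 (Sf) sets flow on bond)
#5 →Sf2  (Sf2 (Sf) sets flow on bond)
#3 →I1  (I1 outputs flow p/I1)
#1 →J2  (only one effort-in slot at J2)
#0 →TF1  (TF1 one-in-one-out from 1)
#2 →J1  (J1: last free bond brings effort in)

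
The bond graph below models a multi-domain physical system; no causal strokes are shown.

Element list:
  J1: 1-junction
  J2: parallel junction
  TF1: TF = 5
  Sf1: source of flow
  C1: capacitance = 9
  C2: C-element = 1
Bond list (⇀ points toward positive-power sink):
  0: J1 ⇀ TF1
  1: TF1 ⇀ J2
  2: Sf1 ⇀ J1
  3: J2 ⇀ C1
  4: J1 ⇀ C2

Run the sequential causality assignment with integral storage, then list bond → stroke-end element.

#0 stroke at J1
#1 stroke at TF1
#2 stroke at Sf1
#3 stroke at J2
#4 stroke at J1

β2 |Sf1  (Sf1 fixes flow; stroke at Sf1)
β0 |J1  (common-f at J1 fixed by 2)
β4 |J1  (J1: bond 2 brought flow, rest push out)
β1 |TF1  (TF1 one-in-one-out from 0)
β3 |J2  (J2: last free bond brings effort in)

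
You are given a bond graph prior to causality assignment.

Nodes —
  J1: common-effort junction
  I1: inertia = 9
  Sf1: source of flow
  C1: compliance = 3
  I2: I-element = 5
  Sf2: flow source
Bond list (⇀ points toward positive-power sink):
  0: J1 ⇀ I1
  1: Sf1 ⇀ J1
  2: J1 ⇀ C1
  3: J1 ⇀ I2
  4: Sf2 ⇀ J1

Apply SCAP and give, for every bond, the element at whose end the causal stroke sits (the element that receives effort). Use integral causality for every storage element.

β1 |Sf1  (Sf1 (Sf) sets flow on bond)
β4 |Sf2  (Sf2: flow source, stroke at near end)
β0 |I1  (I1 integral (f out))
β2 |J1  (C1: C, integral causality)
β3 |I2  (0-jn J1 has e-setter on 2)

b0 →I1
b1 →Sf1
b2 →J1
b3 →I2
b4 →Sf2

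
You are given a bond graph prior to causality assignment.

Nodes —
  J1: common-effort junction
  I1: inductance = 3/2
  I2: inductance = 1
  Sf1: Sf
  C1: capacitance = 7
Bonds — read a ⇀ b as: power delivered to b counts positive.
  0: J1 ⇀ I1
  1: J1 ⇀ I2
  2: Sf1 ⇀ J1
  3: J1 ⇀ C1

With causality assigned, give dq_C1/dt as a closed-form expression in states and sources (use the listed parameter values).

dq_C1/dt = F_Sf1 - 2*p_I1/3 - p_I2

b2 →Sf1  (Sf1: flow source, stroke at near end)
b0 →I1  (prefer integral on I1)
b1 →I2  (I2 outputs flow p/I2)
b3 →J1  (J1 needs exactly one e-in)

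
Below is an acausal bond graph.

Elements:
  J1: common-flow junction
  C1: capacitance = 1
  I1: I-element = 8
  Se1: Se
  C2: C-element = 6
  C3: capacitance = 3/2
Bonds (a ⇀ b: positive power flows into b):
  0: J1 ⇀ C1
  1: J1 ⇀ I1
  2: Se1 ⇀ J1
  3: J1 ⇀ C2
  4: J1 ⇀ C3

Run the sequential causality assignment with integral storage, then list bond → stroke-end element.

β0 →J1
β1 →I1
β2 →J1
β3 →J1
β4 →J1

#2 stroke at J1  (Se1: effort source, stroke at far end)
#0 stroke at J1  (C1 outputs effort q/C1)
#1 stroke at I1  (I1 integral (f out))
#3 stroke at J1  (1-jn J1 has f-setter on 1)
#4 stroke at J1  (1-jn J1 has f-setter on 1)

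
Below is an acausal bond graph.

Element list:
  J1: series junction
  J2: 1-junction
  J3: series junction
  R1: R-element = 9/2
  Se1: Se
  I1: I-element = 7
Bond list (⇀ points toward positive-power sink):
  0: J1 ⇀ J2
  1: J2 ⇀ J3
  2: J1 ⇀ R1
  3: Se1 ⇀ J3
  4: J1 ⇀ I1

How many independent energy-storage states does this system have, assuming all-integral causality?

1  (I1 all integral)

b3 →J3  (Se1: effort source, stroke at far end)
b1 →J2  (closing 1-jn rule on J3)
b0 →J1  (closing 1-jn rule on J2)
b4 →I1  (I1 integral (f out))
b2 →J1  (1-jn J1 has f-setter on 4)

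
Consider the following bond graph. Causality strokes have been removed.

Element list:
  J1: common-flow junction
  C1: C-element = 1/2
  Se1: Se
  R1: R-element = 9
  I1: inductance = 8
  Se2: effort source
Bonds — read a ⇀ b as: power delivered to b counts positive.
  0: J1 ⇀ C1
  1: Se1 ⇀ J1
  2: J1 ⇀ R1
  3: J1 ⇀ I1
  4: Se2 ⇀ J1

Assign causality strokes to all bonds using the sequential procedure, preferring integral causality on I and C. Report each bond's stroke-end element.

#0 stroke→J1
#1 stroke→J1
#2 stroke→J1
#3 stroke→I1
#4 stroke→J1

b1 stroke at J1  (Se1: effort source, stroke at far end)
b4 stroke at J1  (source Se2 imposes e)
b0 stroke at J1  (C1 outputs effort q/C1)
b3 stroke at I1  (I1: I, integral causality)
b2 stroke at J1  (J1: bond 3 brought flow, rest push out)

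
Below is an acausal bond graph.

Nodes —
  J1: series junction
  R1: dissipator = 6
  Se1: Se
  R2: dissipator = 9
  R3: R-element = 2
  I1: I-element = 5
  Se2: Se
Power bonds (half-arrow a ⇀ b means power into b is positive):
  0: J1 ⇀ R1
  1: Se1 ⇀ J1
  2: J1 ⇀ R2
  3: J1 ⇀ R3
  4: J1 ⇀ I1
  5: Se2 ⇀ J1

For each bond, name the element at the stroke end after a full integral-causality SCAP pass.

bond 0 stroke→J1
bond 1 stroke→J1
bond 2 stroke→J1
bond 3 stroke→J1
bond 4 stroke→I1
bond 5 stroke→J1

b1 stroke at J1  (Se1 fixes effort; stroke away)
b5 stroke at J1  (Se2 fixes effort; stroke away)
b4 stroke at I1  (I1 outputs flow p/I1)
b0 stroke at J1  (J1 flow already set via bond 4)
b2 stroke at J1  (J1: bond 4 brought flow, rest push out)
b3 stroke at J1  (1-jn J1 has f-setter on 4)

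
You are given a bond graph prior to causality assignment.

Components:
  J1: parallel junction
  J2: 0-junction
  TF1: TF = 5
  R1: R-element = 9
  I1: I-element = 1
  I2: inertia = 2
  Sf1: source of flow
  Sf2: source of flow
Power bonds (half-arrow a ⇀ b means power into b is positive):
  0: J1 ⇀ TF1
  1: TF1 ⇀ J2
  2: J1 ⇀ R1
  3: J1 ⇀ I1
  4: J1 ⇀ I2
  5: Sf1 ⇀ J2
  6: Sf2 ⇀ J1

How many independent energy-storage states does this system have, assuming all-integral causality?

2  (I1, I2 all integral)

b5 →Sf1  (source Sf1 imposes f)
b6 →Sf2  (Sf2 fixes flow; stroke at Sf2)
b1 →J2  (only one effort-in slot at J2)
b0 →TF1  (TF TF1: opposite of bond 1)
b3 →I1  (I1 integral (f out))
b4 →I2  (I2 outputs flow p/I2)
b2 →J1  (J1: last free bond brings effort in)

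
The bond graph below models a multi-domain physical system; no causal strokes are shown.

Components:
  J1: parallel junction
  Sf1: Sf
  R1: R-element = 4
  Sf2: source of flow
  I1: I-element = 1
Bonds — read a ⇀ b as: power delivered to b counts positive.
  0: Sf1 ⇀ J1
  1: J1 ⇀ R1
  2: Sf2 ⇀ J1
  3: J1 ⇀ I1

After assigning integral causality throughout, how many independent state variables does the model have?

1  (I1 all integral)

#0 stroke→Sf1  (Sf1 (Sf) sets flow on bond)
#2 stroke→Sf2  (Sf2 fixes flow; stroke at Sf2)
#3 stroke→I1  (prefer integral on I1)
#1 stroke→J1  (closing 0-jn rule on J1)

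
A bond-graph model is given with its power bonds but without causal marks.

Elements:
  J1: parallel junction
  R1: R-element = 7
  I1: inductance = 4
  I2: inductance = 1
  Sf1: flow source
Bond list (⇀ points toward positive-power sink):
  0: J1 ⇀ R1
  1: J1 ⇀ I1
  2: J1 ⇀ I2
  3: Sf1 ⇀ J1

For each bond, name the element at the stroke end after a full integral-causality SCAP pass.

β0 stroke→J1
β1 stroke→I1
β2 stroke→I2
β3 stroke→Sf1

bond 3 →Sf1  (Sf1 (Sf) sets flow on bond)
bond 1 →I1  (prefer integral on I1)
bond 2 →I2  (prefer integral on I2)
bond 0 →J1  (only one effort-in slot at J1)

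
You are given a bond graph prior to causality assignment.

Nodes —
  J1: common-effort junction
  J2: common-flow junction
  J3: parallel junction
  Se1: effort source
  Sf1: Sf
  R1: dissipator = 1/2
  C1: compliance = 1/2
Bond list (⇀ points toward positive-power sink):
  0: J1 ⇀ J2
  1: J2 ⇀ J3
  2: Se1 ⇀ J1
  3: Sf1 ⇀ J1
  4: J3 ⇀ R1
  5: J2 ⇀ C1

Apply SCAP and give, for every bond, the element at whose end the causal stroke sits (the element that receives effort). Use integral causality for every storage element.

β2 →J1  (Se1 fixes effort; stroke away)
β3 →Sf1  (source Sf1 imposes f)
β0 →J2  (common-e at J1 fixed by 2)
β5 →J2  (C1 outputs effort q/C1)
β1 →J3  (J2: last free bond brings flow in)
β4 →R1  (J3: bond 1 brought effort, rest push out)

bond 0 stroke→J2
bond 1 stroke→J3
bond 2 stroke→J1
bond 3 stroke→Sf1
bond 4 stroke→R1
bond 5 stroke→J2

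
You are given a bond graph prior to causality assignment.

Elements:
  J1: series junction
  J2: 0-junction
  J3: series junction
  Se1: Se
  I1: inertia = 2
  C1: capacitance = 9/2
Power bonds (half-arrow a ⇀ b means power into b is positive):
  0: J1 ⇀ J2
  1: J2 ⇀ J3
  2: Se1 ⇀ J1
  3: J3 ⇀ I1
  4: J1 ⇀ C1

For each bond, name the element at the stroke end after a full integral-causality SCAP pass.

b0 |J2
b1 |J3
b2 |J1
b3 |I1
b4 |J1

b2 →J1  (Se1 fixes effort; stroke away)
b3 →I1  (I1: I, integral causality)
b1 →J3  (J3 flow already set via bond 3)
b0 →J2  (only one effort-in slot at J2)
b4 →J1  (J1 flow already set via bond 0)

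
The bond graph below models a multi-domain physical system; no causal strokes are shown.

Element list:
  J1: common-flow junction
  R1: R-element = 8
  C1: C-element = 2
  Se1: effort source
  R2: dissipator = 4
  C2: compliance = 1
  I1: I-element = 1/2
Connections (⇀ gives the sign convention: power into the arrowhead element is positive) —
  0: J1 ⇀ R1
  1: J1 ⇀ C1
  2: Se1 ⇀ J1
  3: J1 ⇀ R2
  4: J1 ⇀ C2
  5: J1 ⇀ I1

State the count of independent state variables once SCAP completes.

3  (C1, C2, I1 all integral)

bond 2 stroke→J1  (Se1 fixes effort; stroke away)
bond 1 stroke→J1  (C1 outputs effort q/C1)
bond 4 stroke→J1  (C2: C, integral causality)
bond 5 stroke→I1  (I1 outputs flow p/I1)
bond 0 stroke→J1  (1-jn J1 has f-setter on 5)
bond 3 stroke→J1  (common-f at J1 fixed by 5)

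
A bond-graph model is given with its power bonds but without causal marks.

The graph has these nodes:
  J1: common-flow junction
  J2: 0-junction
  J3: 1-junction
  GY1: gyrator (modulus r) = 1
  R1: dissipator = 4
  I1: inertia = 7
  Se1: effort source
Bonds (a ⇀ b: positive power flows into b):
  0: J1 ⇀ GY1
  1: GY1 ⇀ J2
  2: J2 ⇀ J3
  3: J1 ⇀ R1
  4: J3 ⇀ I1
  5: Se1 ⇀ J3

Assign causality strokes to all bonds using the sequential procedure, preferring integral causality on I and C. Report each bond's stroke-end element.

β5 |J3  (source Se1 imposes e)
β4 |I1  (I1: I, integral causality)
β2 |J3  (common-f at J3 fixed by 4)
β1 |J2  (J2: last free bond brings effort in)
β0 |J1  (through GY1, causality inverts; strokes same side of GY1)
β3 |R1  (only one flow-in slot at J1)

bond 0 stroke at J1
bond 1 stroke at J2
bond 2 stroke at J3
bond 3 stroke at R1
bond 4 stroke at I1
bond 5 stroke at J3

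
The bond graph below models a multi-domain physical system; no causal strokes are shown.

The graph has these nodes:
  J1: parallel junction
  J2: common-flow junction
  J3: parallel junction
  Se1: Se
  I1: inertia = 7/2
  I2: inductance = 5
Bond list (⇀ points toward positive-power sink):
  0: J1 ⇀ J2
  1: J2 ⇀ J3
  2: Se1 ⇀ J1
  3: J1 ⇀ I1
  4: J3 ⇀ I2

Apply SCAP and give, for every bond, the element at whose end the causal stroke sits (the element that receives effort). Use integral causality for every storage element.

bond 2 →J1  (Se1 (Se) sets effort on bond)
bond 0 →J2  (common-e at J1 fixed by 2)
bond 3 →I1  (J1: bond 2 brought effort, rest push out)
bond 1 →J3  (J2: last free bond brings flow in)
bond 4 →I2  (0-jn J3 has e-setter on 1)

β0 stroke→J2
β1 stroke→J3
β2 stroke→J1
β3 stroke→I1
β4 stroke→I2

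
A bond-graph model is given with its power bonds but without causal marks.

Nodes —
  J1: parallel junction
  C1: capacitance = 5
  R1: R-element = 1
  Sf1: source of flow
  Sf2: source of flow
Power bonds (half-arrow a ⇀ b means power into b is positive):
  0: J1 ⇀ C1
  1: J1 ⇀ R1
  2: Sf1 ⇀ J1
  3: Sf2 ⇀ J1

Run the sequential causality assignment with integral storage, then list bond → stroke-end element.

β0 →J1
β1 →R1
β2 →Sf1
β3 →Sf2

bond 2 stroke→Sf1  (source Sf1 imposes f)
bond 3 stroke→Sf2  (source Sf2 imposes f)
bond 0 stroke→J1  (prefer integral on C1)
bond 1 stroke→R1  (common-e at J1 fixed by 0)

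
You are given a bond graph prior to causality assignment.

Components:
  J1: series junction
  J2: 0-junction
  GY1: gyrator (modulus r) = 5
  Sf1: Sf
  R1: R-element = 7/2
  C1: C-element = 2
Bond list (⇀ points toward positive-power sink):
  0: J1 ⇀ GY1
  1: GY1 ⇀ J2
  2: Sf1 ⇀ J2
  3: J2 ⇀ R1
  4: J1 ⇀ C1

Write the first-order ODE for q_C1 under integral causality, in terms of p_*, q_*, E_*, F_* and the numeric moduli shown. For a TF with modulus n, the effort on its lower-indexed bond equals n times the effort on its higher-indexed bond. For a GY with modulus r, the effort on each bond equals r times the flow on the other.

b2 |Sf1  (source Sf1 imposes f)
b4 |J1  (C1 integral (e out))
b0 |GY1  (closing 1-jn rule on J1)
b1 |GY1  (GY1: gyrator matches bond 0)
b3 |J2  (J2 needs exactly one e-in)

dq_C1/dt = 7*F_Sf1/10 - 7*q_C1/100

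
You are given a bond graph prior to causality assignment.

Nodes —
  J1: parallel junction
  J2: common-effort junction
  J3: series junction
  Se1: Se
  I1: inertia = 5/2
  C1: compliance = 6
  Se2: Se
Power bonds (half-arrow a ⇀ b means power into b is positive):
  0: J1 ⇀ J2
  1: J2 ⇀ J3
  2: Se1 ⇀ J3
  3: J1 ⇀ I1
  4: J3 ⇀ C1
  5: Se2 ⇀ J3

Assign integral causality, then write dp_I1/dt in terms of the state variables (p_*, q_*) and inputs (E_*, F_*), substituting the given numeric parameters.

#2 stroke at J3  (Se1: effort source, stroke at far end)
#5 stroke at J3  (Se2: effort source, stroke at far end)
#3 stroke at I1  (I1 outputs flow p/I1)
#0 stroke at J1  (J1: last free bond brings effort in)
#1 stroke at J2  (only one effort-in slot at J2)
#4 stroke at J3  (J3: bond 1 brought flow, rest push out)

dp_I1/dt = -E_Se1 - E_Se2 + q_C1/6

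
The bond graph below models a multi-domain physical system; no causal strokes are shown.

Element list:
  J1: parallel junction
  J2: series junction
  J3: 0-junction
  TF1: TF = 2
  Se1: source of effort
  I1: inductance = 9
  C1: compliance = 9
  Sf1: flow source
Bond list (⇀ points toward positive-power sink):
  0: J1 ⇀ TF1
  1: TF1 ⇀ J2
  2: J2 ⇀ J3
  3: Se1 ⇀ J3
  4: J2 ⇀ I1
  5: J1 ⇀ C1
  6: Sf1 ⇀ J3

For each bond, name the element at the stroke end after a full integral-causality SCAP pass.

b3 →J3  (source Se1 imposes e)
b6 →Sf1  (Sf1 (Sf) sets flow on bond)
b2 →J2  (J3: bond 3 brought effort, rest push out)
b4 →I1  (I1 outputs flow p/I1)
b1 →J2  (common-f at J2 fixed by 4)
b0 →TF1  (TF1 one-in-one-out from 1)
b5 →J1  (closing 0-jn rule on J1)

bond 0 →TF1
bond 1 →J2
bond 2 →J2
bond 3 →J3
bond 4 →I1
bond 5 →J1
bond 6 →Sf1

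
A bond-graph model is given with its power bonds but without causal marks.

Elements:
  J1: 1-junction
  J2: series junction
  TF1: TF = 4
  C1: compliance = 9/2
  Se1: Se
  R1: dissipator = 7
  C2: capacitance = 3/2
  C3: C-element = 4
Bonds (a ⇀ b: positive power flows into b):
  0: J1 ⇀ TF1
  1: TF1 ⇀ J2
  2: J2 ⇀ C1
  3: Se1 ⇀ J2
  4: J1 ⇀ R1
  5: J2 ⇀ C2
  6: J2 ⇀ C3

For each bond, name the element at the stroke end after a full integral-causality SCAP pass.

bond 3 stroke→J2  (source Se1 imposes e)
bond 2 stroke→J2  (C1: C, integral causality)
bond 5 stroke→J2  (C2 integral (e out))
bond 6 stroke→J2  (prefer integral on C3)
bond 1 stroke→TF1  (J2 needs exactly one f-in)
bond 0 stroke→J1  (TF1: transformer flips bond 1)
bond 4 stroke→R1  (J1 needs exactly one f-in)

b0 stroke→J1
b1 stroke→TF1
b2 stroke→J2
b3 stroke→J2
b4 stroke→R1
b5 stroke→J2
b6 stroke→J2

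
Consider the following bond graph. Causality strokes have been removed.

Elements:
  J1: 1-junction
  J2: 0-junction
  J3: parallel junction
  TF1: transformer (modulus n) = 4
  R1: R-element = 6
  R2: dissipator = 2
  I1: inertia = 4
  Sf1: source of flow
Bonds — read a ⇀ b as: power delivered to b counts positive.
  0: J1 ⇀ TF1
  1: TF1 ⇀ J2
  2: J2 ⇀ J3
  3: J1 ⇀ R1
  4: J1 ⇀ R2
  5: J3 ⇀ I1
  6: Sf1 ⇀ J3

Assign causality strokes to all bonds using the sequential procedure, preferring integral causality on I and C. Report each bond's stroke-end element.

β6 stroke at Sf1  (source Sf1 imposes f)
β5 stroke at I1  (prefer integral on I1)
β2 stroke at J3  (closing 0-jn rule on J3)
β1 stroke at J2  (J2 needs exactly one e-in)
β0 stroke at TF1  (TF1 one-in-one-out from 1)
β3 stroke at J1  (J1: bond 0 brought flow, rest push out)
β4 stroke at J1  (1-jn J1 has f-setter on 0)

bond 0 stroke→TF1
bond 1 stroke→J2
bond 2 stroke→J3
bond 3 stroke→J1
bond 4 stroke→J1
bond 5 stroke→I1
bond 6 stroke→Sf1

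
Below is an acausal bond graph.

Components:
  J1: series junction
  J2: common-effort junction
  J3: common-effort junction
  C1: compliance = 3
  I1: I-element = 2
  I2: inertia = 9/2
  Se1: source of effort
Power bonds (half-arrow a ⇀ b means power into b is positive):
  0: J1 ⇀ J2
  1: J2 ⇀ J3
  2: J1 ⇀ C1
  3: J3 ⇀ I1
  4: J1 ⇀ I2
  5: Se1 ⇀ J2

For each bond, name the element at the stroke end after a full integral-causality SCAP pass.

#0 stroke→J1
#1 stroke→J3
#2 stroke→J1
#3 stroke→I1
#4 stroke→I2
#5 stroke→J2

b5 →J2  (Se1: effort source, stroke at far end)
b0 →J1  (J2: bond 5 brought effort, rest push out)
b1 →J3  (0-jn J2 has e-setter on 5)
b3 →I1  (J3 effort already set via bond 1)
b2 →J1  (prefer integral on C1)
b4 →I2  (J1 needs exactly one f-in)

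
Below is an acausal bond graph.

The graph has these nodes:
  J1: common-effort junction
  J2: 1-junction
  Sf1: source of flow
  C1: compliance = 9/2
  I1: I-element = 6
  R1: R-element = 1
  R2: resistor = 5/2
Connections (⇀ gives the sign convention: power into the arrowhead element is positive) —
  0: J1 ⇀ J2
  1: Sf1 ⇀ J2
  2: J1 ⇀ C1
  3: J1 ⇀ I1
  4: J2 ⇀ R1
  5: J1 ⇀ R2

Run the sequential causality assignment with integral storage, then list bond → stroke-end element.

#0 |J2
#1 |Sf1
#2 |J1
#3 |I1
#4 |J2
#5 |R2

bond 1 →Sf1  (Sf1: flow source, stroke at near end)
bond 0 →J2  (J2 flow already set via bond 1)
bond 4 →J2  (J2: bond 1 brought flow, rest push out)
bond 2 →J1  (C1 outputs effort q/C1)
bond 3 →I1  (J1 effort already set via bond 2)
bond 5 →R2  (J1 effort already set via bond 2)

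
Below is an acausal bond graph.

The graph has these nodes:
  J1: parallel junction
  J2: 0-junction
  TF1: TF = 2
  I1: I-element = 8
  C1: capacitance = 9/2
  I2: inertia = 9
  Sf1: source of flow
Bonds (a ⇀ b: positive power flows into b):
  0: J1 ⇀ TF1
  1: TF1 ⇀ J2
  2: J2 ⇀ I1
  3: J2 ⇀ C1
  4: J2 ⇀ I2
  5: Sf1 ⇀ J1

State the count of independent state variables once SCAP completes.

3  (C1, I1, I2 all integral)

#5 |Sf1  (source Sf1 imposes f)
#0 |J1  (closing 0-jn rule on J1)
#1 |TF1  (TF1 one-in-one-out from 0)
#2 |I1  (prefer integral on I1)
#3 |J2  (C1 integral (e out))
#4 |I2  (common-e at J2 fixed by 3)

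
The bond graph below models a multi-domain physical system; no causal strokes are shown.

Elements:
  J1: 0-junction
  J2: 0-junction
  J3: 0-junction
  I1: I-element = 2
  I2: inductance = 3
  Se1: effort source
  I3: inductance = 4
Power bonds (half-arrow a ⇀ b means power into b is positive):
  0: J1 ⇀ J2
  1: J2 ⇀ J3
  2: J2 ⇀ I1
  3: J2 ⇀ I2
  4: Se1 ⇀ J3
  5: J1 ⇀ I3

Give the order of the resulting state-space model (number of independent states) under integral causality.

3  (I1, I2, I3 all integral)

#4 stroke→J3  (Se1 fixes effort; stroke away)
#1 stroke→J2  (0-jn J3 has e-setter on 4)
#0 stroke→J1  (J2: bond 1 brought effort, rest push out)
#2 stroke→I1  (J2 effort already set via bond 1)
#3 stroke→I2  (0-jn J2 has e-setter on 1)
#5 stroke→I3  (0-jn J1 has e-setter on 0)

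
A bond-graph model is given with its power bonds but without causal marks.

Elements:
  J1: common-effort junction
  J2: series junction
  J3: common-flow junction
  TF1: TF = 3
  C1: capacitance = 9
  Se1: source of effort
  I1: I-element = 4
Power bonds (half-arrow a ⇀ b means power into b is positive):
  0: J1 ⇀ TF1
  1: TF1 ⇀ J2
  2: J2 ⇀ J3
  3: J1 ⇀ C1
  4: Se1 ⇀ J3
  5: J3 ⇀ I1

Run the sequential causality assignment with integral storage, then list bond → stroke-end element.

#4 |J3  (Se1 (Se) sets effort on bond)
#3 |J1  (prefer integral on C1)
#0 |TF1  (0-jn J1 has e-setter on 3)
#1 |J2  (TF TF1: opposite of bond 0)
#2 |J3  (J2 needs exactly one f-in)
#5 |I1  (J3: last free bond brings flow in)

b0 →TF1
b1 →J2
b2 →J3
b3 →J1
b4 →J3
b5 →I1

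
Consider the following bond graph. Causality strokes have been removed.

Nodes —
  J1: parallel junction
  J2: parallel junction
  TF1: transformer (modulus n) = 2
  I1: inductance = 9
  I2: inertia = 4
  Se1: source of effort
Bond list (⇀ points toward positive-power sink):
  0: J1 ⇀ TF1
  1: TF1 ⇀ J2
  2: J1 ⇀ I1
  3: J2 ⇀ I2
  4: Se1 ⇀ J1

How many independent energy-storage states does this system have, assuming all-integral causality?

β4 →J1  (Se1: effort source, stroke at far end)
β0 →TF1  (common-e at J1 fixed by 4)
β2 →I1  (J1 effort already set via bond 4)
β1 →J2  (TF TF1: opposite of bond 0)
β3 →I2  (0-jn J2 has e-setter on 1)

2  (I1, I2 all integral)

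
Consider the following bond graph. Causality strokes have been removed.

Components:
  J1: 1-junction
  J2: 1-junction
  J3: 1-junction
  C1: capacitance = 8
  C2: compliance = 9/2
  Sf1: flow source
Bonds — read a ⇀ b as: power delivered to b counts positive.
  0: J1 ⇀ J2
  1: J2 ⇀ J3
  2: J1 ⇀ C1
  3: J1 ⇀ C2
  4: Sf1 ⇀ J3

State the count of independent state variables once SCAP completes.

b4 stroke→Sf1  (Sf1 fixes flow; stroke at Sf1)
b1 stroke→J3  (common-f at J3 fixed by 4)
b0 stroke→J2  (common-f at J2 fixed by 1)
b2 stroke→J1  (J1: bond 0 brought flow, rest push out)
b3 stroke→J1  (J1: bond 0 brought flow, rest push out)

2  (C1, C2 all integral)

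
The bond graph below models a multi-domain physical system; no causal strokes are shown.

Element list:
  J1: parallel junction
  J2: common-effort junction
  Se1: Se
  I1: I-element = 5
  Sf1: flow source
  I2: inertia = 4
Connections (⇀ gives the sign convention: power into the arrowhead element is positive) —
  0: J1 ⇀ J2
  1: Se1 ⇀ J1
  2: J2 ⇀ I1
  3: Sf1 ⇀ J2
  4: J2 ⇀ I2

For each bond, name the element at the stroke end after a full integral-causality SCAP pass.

#1 stroke at J1  (Se1: effort source, stroke at far end)
#3 stroke at Sf1  (Sf1: flow source, stroke at near end)
#0 stroke at J2  (J1 effort already set via bond 1)
#2 stroke at I1  (J2: bond 0 brought effort, rest push out)
#4 stroke at I2  (J2: bond 0 brought effort, rest push out)

bond 0 stroke at J2
bond 1 stroke at J1
bond 2 stroke at I1
bond 3 stroke at Sf1
bond 4 stroke at I2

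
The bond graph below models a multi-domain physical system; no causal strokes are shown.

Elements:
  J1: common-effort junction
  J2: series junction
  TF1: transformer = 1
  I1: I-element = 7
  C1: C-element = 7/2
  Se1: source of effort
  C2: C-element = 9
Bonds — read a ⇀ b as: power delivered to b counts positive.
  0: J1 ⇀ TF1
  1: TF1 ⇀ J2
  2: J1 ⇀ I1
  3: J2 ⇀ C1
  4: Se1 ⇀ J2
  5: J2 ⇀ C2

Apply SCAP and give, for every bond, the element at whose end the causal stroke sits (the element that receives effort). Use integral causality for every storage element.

bond 4 →J2  (Se1 fixes effort; stroke away)
bond 2 →I1  (I1: I, integral causality)
bond 0 →J1  (J1 needs exactly one e-in)
bond 1 →TF1  (TF1 one-in-one-out from 0)
bond 3 →J2  (1-jn J2 has f-setter on 1)
bond 5 →J2  (1-jn J2 has f-setter on 1)

β0 |J1
β1 |TF1
β2 |I1
β3 |J2
β4 |J2
β5 |J2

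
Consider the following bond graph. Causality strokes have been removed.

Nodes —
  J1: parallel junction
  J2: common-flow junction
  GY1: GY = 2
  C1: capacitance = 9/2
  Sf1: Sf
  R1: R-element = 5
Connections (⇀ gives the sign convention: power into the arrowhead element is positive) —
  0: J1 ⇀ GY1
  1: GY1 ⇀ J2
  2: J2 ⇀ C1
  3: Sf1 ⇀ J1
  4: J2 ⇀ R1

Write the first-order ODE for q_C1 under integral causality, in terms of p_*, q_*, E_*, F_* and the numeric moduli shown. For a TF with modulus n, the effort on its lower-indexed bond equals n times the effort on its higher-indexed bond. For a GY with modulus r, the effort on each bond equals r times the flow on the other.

bond 3 stroke→Sf1  (source Sf1 imposes f)
bond 0 stroke→J1  (only one effort-in slot at J1)
bond 1 stroke→J2  (GY GY1: same side as bond 0)
bond 2 stroke→J2  (prefer integral on C1)
bond 4 stroke→R1  (J2: last free bond brings flow in)

dq_C1/dt = 2*F_Sf1/5 - 2*q_C1/45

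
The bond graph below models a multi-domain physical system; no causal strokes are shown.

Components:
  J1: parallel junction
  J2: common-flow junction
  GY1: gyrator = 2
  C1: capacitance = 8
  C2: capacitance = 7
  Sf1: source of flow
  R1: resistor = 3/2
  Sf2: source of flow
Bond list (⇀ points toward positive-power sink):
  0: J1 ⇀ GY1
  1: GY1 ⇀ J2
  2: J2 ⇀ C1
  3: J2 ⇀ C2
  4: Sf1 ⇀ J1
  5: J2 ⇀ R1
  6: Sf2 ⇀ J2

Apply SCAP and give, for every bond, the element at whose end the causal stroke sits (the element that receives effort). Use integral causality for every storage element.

#0 stroke at J1
#1 stroke at J2
#2 stroke at J2
#3 stroke at J2
#4 stroke at Sf1
#5 stroke at J2
#6 stroke at Sf2

b4 |Sf1  (source Sf1 imposes f)
b6 |Sf2  (source Sf2 imposes f)
b0 |J1  (J1: last free bond brings effort in)
b1 |J2  (common-f at J2 fixed by 6)
b2 |J2  (common-f at J2 fixed by 6)
b3 |J2  (J2 flow already set via bond 6)
b5 |J2  (J2 flow already set via bond 6)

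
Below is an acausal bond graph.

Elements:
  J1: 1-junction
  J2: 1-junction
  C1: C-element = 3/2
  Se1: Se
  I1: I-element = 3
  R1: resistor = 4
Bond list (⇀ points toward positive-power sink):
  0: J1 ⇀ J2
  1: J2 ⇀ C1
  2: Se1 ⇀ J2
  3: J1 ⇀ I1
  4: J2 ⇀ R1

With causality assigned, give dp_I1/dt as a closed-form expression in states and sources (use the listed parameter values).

dp_I1/dt = E_Se1 - 4*p_I1/3 - 2*q_C1/3

β2 |J2  (source Se1 imposes e)
β1 |J2  (C1 outputs effort q/C1)
β3 |I1  (I1: I, integral causality)
β0 |J1  (J1 flow already set via bond 3)
β4 |J2  (J2: bond 0 brought flow, rest push out)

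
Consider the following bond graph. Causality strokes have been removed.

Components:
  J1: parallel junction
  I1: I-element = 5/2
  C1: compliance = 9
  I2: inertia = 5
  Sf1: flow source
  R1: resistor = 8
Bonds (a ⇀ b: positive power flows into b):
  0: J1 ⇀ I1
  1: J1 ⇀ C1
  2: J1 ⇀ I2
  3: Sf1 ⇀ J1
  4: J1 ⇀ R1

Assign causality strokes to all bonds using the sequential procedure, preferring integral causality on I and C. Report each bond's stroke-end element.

#3 →Sf1  (Sf1: flow source, stroke at near end)
#0 →I1  (prefer integral on I1)
#1 →J1  (C1 integral (e out))
#2 →I2  (common-e at J1 fixed by 1)
#4 →R1  (common-e at J1 fixed by 1)

b0 stroke at I1
b1 stroke at J1
b2 stroke at I2
b3 stroke at Sf1
b4 stroke at R1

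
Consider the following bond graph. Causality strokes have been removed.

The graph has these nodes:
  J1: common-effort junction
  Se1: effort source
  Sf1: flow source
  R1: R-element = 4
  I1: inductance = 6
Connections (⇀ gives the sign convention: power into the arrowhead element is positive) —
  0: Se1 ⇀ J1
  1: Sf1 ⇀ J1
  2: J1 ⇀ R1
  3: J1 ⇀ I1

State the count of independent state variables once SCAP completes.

1  (I1 all integral)

#0 stroke→J1  (Se1: effort source, stroke at far end)
#1 stroke→Sf1  (source Sf1 imposes f)
#2 stroke→R1  (J1: bond 0 brought effort, rest push out)
#3 stroke→I1  (common-e at J1 fixed by 0)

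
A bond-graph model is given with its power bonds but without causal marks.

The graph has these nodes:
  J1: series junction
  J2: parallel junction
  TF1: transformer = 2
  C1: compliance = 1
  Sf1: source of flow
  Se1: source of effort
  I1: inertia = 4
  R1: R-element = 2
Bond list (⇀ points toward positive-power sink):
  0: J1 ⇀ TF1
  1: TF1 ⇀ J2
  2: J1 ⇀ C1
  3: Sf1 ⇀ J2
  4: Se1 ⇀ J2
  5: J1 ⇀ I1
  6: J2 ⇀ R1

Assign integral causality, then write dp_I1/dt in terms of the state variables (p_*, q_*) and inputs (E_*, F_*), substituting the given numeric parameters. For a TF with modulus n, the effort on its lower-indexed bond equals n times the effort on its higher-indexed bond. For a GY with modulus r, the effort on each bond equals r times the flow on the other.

bond 3 stroke at Sf1  (Sf1 fixes flow; stroke at Sf1)
bond 4 stroke at J2  (Se1 fixes effort; stroke away)
bond 1 stroke at TF1  (J2 effort already set via bond 4)
bond 6 stroke at R1  (0-jn J2 has e-setter on 4)
bond 0 stroke at J1  (TF1 one-in-one-out from 1)
bond 2 stroke at J1  (C1: C, integral causality)
bond 5 stroke at I1  (J1 needs exactly one f-in)

dp_I1/dt = -2*E_Se1 - q_C1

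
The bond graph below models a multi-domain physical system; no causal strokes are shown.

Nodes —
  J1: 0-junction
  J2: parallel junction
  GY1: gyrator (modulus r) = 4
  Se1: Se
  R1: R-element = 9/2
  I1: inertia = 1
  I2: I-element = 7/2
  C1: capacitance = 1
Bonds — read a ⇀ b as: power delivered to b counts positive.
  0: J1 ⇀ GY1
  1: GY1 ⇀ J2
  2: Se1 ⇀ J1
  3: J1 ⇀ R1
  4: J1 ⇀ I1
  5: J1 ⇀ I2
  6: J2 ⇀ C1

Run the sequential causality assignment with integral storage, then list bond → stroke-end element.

#2 stroke at J1  (Se1: effort source, stroke at far end)
#0 stroke at GY1  (J1: bond 2 brought effort, rest push out)
#3 stroke at R1  (0-jn J1 has e-setter on 2)
#4 stroke at I1  (0-jn J1 has e-setter on 2)
#5 stroke at I2  (0-jn J1 has e-setter on 2)
#1 stroke at GY1  (GY1 both-in/both-out from 0)
#6 stroke at J2  (closing 0-jn rule on J2)

b0 stroke→GY1
b1 stroke→GY1
b2 stroke→J1
b3 stroke→R1
b4 stroke→I1
b5 stroke→I2
b6 stroke→J2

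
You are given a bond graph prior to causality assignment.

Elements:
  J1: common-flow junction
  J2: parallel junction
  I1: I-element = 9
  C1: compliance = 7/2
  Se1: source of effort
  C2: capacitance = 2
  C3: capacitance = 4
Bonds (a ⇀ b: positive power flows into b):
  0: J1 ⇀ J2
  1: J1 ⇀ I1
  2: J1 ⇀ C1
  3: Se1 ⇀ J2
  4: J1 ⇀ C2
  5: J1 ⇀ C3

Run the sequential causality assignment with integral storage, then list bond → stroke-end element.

bond 0 stroke→J1
bond 1 stroke→I1
bond 2 stroke→J1
bond 3 stroke→J2
bond 4 stroke→J1
bond 5 stroke→J1

#3 stroke→J2  (source Se1 imposes e)
#0 stroke→J1  (common-e at J2 fixed by 3)
#1 stroke→I1  (I1 integral (f out))
#2 stroke→J1  (1-jn J1 has f-setter on 1)
#4 stroke→J1  (common-f at J1 fixed by 1)
#5 stroke→J1  (J1: bond 1 brought flow, rest push out)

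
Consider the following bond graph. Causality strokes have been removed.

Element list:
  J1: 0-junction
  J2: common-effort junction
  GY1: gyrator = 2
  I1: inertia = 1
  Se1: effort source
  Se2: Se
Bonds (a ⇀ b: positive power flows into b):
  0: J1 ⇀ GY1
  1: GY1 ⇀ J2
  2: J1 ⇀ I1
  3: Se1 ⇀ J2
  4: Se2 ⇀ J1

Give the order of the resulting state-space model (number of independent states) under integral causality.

β3 stroke at J2  (Se1 fixes effort; stroke away)
β4 stroke at J1  (Se2: effort source, stroke at far end)
β0 stroke at GY1  (J1 effort already set via bond 4)
β2 stroke at I1  (common-e at J1 fixed by 4)
β1 stroke at GY1  (J2 effort already set via bond 3)

1  (I1 all integral)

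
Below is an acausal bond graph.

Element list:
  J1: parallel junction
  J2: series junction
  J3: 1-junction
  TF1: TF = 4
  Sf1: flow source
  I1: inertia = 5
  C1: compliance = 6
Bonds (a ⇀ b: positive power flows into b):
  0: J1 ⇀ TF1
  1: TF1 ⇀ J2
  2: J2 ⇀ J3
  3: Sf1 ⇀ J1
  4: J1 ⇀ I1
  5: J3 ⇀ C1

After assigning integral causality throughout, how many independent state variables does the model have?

#3 stroke→Sf1  (Sf1: flow source, stroke at near end)
#4 stroke→I1  (I1 outputs flow p/I1)
#0 stroke→J1  (J1 needs exactly one e-in)
#1 stroke→TF1  (TF1: transformer flips bond 0)
#2 stroke→J2  (J2 flow already set via bond 1)
#5 stroke→J3  (J3 flow already set via bond 2)

2  (C1, I1 all integral)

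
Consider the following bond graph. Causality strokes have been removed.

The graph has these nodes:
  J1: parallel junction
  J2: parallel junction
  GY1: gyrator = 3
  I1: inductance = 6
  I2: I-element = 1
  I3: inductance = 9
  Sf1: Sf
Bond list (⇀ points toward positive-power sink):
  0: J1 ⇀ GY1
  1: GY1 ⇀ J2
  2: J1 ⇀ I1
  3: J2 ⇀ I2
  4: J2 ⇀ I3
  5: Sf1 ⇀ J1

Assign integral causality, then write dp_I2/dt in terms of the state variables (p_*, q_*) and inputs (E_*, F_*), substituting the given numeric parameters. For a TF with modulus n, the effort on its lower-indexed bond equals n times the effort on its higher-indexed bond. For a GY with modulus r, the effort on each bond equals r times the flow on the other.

dp_I2/dt = 3*F_Sf1 - p_I1/2

b5 →Sf1  (Sf1: flow source, stroke at near end)
b2 →I1  (I1: I, integral causality)
b0 →J1  (J1: last free bond brings effort in)
b1 →J2  (GY1 both-in/both-out from 0)
b3 →I2  (J2 effort already set via bond 1)
b4 →I3  (common-e at J2 fixed by 1)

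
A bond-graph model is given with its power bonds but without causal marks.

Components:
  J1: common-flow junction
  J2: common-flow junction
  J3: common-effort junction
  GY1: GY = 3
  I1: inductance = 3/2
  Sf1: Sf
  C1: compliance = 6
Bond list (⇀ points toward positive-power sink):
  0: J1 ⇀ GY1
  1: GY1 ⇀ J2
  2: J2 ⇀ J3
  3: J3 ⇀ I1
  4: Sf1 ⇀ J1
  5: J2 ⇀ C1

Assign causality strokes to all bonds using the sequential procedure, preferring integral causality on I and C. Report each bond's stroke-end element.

β4 stroke at Sf1  (Sf1 (Sf) sets flow on bond)
β0 stroke at J1  (J1 flow already set via bond 4)
β1 stroke at J2  (through GY1, causality inverts; strokes same side of GY1)
β3 stroke at I1  (I1: I, integral causality)
β2 stroke at J3  (only one effort-in slot at J3)
β5 stroke at J2  (J2 flow already set via bond 2)

b0 stroke→J1
b1 stroke→J2
b2 stroke→J3
b3 stroke→I1
b4 stroke→Sf1
b5 stroke→J2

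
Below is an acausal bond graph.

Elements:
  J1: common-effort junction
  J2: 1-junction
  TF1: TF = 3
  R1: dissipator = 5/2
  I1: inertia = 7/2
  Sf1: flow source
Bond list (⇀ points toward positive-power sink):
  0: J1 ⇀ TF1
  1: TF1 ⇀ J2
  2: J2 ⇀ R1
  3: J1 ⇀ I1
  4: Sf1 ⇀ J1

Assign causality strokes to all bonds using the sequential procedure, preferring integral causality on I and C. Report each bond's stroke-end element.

β4 |Sf1  (Sf1: flow source, stroke at near end)
β3 |I1  (prefer integral on I1)
β0 |J1  (J1: last free bond brings effort in)
β1 |TF1  (TF TF1: opposite of bond 0)
β2 |J2  (common-f at J2 fixed by 1)

bond 0 stroke→J1
bond 1 stroke→TF1
bond 2 stroke→J2
bond 3 stroke→I1
bond 4 stroke→Sf1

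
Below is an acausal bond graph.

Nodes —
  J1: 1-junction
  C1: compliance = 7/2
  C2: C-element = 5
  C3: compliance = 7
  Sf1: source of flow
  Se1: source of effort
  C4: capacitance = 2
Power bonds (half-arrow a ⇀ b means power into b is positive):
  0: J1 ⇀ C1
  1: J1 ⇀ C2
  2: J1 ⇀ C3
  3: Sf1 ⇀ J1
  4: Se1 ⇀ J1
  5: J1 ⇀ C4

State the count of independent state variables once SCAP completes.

β3 →Sf1  (Sf1 fixes flow; stroke at Sf1)
β4 →J1  (source Se1 imposes e)
β0 →J1  (J1 flow already set via bond 3)
β1 →J1  (J1: bond 3 brought flow, rest push out)
β2 →J1  (J1 flow already set via bond 3)
β5 →J1  (common-f at J1 fixed by 3)

4  (C1, C2, C3, C4 all integral)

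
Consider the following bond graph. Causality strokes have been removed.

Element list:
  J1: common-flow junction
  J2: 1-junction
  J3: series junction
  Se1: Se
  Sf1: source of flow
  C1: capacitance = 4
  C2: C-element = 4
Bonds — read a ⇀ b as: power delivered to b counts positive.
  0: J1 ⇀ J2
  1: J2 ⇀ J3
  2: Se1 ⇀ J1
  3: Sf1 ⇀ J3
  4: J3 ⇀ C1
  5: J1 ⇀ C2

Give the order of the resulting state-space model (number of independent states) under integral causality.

β2 |J1  (source Se1 imposes e)
β3 |Sf1  (Sf1 fixes flow; stroke at Sf1)
β1 |J3  (1-jn J3 has f-setter on 3)
β4 |J3  (common-f at J3 fixed by 3)
β0 |J2  (1-jn J2 has f-setter on 1)
β5 |J1  (common-f at J1 fixed by 0)

2  (C1, C2 all integral)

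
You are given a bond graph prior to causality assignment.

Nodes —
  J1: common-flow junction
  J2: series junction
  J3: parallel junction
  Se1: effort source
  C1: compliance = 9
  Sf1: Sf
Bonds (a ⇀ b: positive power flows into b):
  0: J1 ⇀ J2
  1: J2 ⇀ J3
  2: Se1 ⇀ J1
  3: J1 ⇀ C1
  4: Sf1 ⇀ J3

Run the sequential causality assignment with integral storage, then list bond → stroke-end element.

b0 |J2
b1 |J3
b2 |J1
b3 |J1
b4 |Sf1

#2 |J1  (Se1 fixes effort; stroke away)
#4 |Sf1  (Sf1: flow source, stroke at near end)
#1 |J3  (only one effort-in slot at J3)
#0 |J2  (common-f at J2 fixed by 1)
#3 |J1  (1-jn J1 has f-setter on 0)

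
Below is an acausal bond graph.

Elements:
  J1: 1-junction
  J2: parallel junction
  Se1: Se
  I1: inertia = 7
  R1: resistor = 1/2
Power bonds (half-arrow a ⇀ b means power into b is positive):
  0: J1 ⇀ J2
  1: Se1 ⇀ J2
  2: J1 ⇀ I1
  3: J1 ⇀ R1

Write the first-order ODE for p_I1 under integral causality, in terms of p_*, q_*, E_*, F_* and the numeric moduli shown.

#1 |J2  (source Se1 imposes e)
#0 |J1  (common-e at J2 fixed by 1)
#2 |I1  (I1 outputs flow p/I1)
#3 |J1  (1-jn J1 has f-setter on 2)

dp_I1/dt = -E_Se1 - p_I1/14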